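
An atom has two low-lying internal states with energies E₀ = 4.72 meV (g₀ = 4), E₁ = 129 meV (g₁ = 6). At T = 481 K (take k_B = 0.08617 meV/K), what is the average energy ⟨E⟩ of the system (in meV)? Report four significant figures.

13.37 meV

k_BT = 0.08617 × 481 K = 41.4478 meV.
Eᵢ/kT = 0.113878, 3.11235.
Z = Σ gᵢe^(−Eᵢ/kT) = 4·e^(−0.113878) + 6·e^(−3.11235) = 3.56947 + 0.266978 = 3.83645.
⟨E⟩ = Σ Eᵢ gᵢe^(−Eᵢ/kT) / Z = (4.72·3.56947 + 129·0.266978) / 3.83645 = 13.37 meV.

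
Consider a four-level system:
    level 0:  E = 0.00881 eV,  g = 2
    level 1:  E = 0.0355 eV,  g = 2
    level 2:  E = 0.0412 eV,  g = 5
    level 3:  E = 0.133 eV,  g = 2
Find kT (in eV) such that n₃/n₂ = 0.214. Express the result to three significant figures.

0.147 eV

n₃/n₂ = (g₃/g₂) exp[−(E₃−E₂)/kT] = 0.214.
⇒ (E₃−E₂)/kT = ln((2/5)/0.214) = ln(1.8692) = 0.62551.
kT = 0.0918 eV / 0.62551 = 0.147 eV.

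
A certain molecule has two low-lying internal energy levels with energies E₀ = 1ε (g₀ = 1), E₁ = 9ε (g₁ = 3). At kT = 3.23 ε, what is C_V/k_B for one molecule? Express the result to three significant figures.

Eᵢ/kT = 0.30960, 2.7864.
Z = Σ gᵢe^(−Eᵢ/kT) = 1·e^(−0.30960) + 3·e^(−2.7864) = 0.73374 + 0.18493 = 0.91867.
⟨E⟩ = 2.6104 ε, ⟨E²⟩ = 17.104 ε².
C_V/k_B = (⟨E²⟩ − ⟨E⟩²)/(kT)² = (17.104 − 6.8142)/10.433 = 0.986.

0.986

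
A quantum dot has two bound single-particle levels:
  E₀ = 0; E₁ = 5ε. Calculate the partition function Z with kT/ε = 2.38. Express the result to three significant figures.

Eᵢ/kT = 0, 2.1008.
Z = Σ e^(−Eᵢ/kT) = e^(−0) + e^(−2.1008) = 1.0000 + 0.12236 = 1.1224.

Z = 1.12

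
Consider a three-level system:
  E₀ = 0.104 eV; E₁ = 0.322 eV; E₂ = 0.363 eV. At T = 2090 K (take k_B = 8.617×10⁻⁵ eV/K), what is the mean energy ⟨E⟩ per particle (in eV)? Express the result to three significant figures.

0.186 eV

k_BT = 8.617×10⁻⁵ × 2090 K = 0.18010 eV.
Eᵢ/kT = 0.57746, 1.7879, 2.0155.
Z = Σ e^(−Eᵢ/kT) = e^(−0.57746) + e^(−1.7879) + e^(−2.0155) = 0.56132 + 0.16731 + 0.13325 = 0.86188.
⟨E⟩ = Σ Eᵢ e^(−Eᵢ/kT) / Z = (0.104·0.56132 + 0.322·0.16731 + 0.363·0.13325) / 0.86188 = 0.186 eV.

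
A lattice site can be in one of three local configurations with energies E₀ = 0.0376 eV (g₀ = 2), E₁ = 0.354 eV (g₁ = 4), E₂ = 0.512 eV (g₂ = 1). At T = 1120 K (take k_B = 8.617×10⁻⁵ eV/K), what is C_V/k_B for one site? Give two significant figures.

k_BT = 8.617×10⁻⁵ × 1120 K = 0.09651 eV.
Eᵢ/kT = 0.3896, 3.668, 5.305.
Z = Σ gᵢe^(−Eᵢ/kT) = 2·e^(−0.3896) + 4·e^(−3.668) + 1·e^(−5.305) = 1.355 + 0.1021 + 0.004967 = 1.462.
⟨E⟩ = 0.06131 eV, ⟨E²⟩ = 0.01095 eV².
C_V/k_B = (⟨E²⟩ − ⟨E⟩²)/(kT)² = (0.01095 − 0.003759)/0.009314 = 0.77.

0.77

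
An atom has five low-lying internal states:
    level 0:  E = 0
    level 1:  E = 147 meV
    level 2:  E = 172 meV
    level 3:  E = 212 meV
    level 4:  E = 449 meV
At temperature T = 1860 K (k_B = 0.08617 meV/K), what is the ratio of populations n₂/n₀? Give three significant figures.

0.342

k_BT = 0.08617 × 1860 K = 160.28 meV.
n₂/n₀ = exp[−(E₂−E₀)/kT] = exp(−(172 meV)/(160.28 meV)) = exp(-1.0731) = 0.342.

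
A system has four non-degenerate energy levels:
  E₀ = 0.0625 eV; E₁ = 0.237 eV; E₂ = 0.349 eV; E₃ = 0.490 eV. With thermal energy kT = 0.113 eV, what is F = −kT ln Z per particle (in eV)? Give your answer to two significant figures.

Eᵢ/kT = 0.5531, 2.097, 3.088, 4.336.
Z = Σ e^(−Eᵢ/kT) = e^(−0.5531) + e^(−2.097) + e^(−3.088) + e^(−4.336) = 0.5752 + 0.1228 + 0.04559 + 0.01309 = 0.7567.
F = −kT ln Z = −0.113 × ln(0.7567) = −0.113 × -0.2788 = 0.032 eV.

0.032 eV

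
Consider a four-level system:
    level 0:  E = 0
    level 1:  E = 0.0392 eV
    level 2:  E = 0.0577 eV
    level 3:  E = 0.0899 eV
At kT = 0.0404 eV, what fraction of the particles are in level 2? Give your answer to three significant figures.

0.139

Eᵢ/kT = 0, 0.97030, 1.4282, 2.2252.
Z = Σ e^(−Eᵢ/kT) = e^(−0) + e^(−0.97030) + e^(−1.4282) + e^(−2.2252) = 1.0000 + 0.37897 + 0.23974 + 0.10805 = 1.7268.
P₂ = e^(−E₂/kT) / Z = 0.23974/1.7268 = 0.139.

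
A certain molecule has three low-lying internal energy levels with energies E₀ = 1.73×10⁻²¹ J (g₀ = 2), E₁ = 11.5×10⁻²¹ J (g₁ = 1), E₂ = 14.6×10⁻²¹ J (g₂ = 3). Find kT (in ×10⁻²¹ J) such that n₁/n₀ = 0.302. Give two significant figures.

n₁/n₀ = (g₁/g₀) exp[−(E₁−E₀)/kT] = 0.302.
⇒ (E₁−E₀)/kT = ln((1/2)/0.302) = ln(1.656) = 0.5044.
kT = 9.77 ×10⁻²¹ J / 0.5044 = 19 ×10⁻²¹ J.

19 ×10⁻²¹ J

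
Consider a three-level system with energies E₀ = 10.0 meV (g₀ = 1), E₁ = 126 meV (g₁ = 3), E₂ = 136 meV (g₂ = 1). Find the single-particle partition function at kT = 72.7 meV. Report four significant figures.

Z = 1.556

Eᵢ/kT = 0.137552, 1.73315, 1.87070.
Z = Σ gᵢe^(−Eᵢ/kT) = 1·e^(−0.137552) + 3·e^(−1.73315) + 1·e^(−1.87070) = 0.871489 + 0.530181 + 0.154016 = 1.55569.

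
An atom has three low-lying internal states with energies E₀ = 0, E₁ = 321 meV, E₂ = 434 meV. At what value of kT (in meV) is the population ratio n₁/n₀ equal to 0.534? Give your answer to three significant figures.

512 meV

n₁/n₀ = exp[−(E₁−E₀)/kT] = 0.534.
⇒ (E₁−E₀)/kT = ln(1/0.534) = ln(1.8727) = 0.62738.
kT = 321 meV / 0.62738 = 512 meV.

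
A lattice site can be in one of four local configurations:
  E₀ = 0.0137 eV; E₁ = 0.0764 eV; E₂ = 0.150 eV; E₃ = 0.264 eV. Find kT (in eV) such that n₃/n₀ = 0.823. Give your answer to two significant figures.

n₃/n₀ = exp[−(E₃−E₀)/kT] = 0.823.
⇒ (E₃−E₀)/kT = ln(1/0.823) = ln(1.215) = 0.1947.
kT = 0.2503 eV / 0.1947 = 1.3 eV.

1.3 eV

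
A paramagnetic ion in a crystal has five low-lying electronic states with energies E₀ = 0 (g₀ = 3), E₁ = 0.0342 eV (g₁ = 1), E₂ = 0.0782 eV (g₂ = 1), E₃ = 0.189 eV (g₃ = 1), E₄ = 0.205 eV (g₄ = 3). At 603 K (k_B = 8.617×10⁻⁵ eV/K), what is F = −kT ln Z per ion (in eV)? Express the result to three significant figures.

k_BT = 8.617×10⁻⁵ × 603 K = 0.051961 eV.
Eᵢ/kT = 0, 0.65819, 1.5050, 3.6373, 3.9453.
Z = Σ gᵢe^(−Eᵢ/kT) = 3·e^(−0) + 1·e^(−0.65819) + 1·e^(−1.5050) + 1·e^(−3.6373) + 3·e^(−3.9453) = 3.0000 + 0.51779 + 0.22202 + 0.026323 + 0.058036 = 3.8242.
F = −kT ln Z = −0.051961 × ln(3.8242) = −0.051961 × 1.3413 = -0.0697 eV.

-0.0697 eV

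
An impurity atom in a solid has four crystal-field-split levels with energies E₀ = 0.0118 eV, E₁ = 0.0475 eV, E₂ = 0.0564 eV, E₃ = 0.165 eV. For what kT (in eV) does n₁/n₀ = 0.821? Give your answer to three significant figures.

n₁/n₀ = exp[−(E₁−E₀)/kT] = 0.821.
⇒ (E₁−E₀)/kT = ln(1/0.821) = ln(1.2180) = 0.19721.
kT = 0.0357 eV / 0.19721 = 0.181 eV.

0.181 eV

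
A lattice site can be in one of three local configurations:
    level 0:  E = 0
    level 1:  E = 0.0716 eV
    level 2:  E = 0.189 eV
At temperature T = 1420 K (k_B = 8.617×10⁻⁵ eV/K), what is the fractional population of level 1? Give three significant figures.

k_BT = 8.617×10⁻⁵ × 1420 K = 0.12236 eV.
Eᵢ/kT = 0, 0.58516, 1.5446.
Z = Σ e^(−Eᵢ/kT) = e^(−0) + e^(−0.58516) + e^(−1.5446) = 1.0000 + 0.55702 + 0.21340 = 1.7704.
P₁ = e^(−E₁/kT) / Z = 0.55702/1.7704 = 0.315.

0.315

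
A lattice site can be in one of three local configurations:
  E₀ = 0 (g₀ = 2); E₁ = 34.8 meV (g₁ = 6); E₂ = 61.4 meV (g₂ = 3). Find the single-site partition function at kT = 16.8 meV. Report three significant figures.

Z = 2.83

Eᵢ/kT = 0, 2.0714, 3.6548.
Z = Σ gᵢe^(−Eᵢ/kT) = 2·e^(−0) + 6·e^(−2.0714) + 3·e^(−3.6548) = 2.0000 + 0.75606 + 0.077600 = 2.8337.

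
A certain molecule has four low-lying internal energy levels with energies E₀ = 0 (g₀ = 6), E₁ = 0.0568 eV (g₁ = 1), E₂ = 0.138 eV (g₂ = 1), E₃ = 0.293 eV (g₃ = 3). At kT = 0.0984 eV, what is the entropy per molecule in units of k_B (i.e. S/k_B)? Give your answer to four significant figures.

Eᵢ/kT = 0, 0.577236, 1.40244, 2.97764.
Z = Σ gᵢe^(−Eᵢ/kT) = 6·e^(−0) + 1·e^(−0.577236) + 1·e^(−1.40244) + 3·e^(−2.97764) = 6.00000 + 0.561448 + 0.245996 + 0.152739 = 6.96018.
⟨E⟩ = Σ EᵢPᵢ = 0.0158890 eV.
S/k_B = ln Z + ⟨E⟩/kT = ln(6.96018) + 0.0158890/0.0984 = 1.94021 + 0.161474 = 2.102.

2.102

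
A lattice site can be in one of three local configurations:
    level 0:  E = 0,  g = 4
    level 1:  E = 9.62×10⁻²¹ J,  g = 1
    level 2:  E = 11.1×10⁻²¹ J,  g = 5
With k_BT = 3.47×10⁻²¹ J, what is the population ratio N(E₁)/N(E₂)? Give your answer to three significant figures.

0.306

n₁/n₂ = (g₁/g₂) exp[−(E₁−E₂)/kT] = (1/5) × exp(−(-1.48 ×10⁻²¹ J)/(3.47 ×10⁻²¹ J)) = (1/5) × exp(0.42651) = 0.306.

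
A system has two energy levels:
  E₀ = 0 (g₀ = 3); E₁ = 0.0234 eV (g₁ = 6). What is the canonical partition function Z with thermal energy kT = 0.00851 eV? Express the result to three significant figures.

Z = 3.38

Eᵢ/kT = 0, 2.7497.
Z = Σ gᵢe^(−Eᵢ/kT) = 3·e^(−0) + 6·e^(−2.7497) = 3.0000 + 0.38368 = 3.3837.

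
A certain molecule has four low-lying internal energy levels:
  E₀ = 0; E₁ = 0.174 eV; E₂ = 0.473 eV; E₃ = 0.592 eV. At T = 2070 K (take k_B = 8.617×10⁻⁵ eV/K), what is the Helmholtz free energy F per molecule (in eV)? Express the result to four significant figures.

k_BT = 8.617×10⁻⁵ × 2070 K = 0.178372 eV.
Eᵢ/kT = 0, 0.975489, 2.65176, 3.31891.
Z = Σ e^(−Eᵢ/kT) = e^(−0) + e^(−0.975489) + e^(−2.65176) + e^(−3.31891) = 1.00000 + 0.377008 + 0.0705270 + 0.0361923 = 1.48373.
F = −kT ln Z = −0.178372 × ln(1.48373) = −0.178372 × 0.394559 = -0.07038 eV.

-0.07038 eV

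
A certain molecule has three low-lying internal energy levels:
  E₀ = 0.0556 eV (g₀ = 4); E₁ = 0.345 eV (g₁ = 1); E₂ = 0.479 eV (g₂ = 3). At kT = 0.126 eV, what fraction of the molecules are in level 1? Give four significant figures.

Eᵢ/kT = 0.441270, 2.73810, 3.80159.
Z = Σ gᵢe^(−Eᵢ/kT) = 4·e^(−0.441270) + 1·e^(−2.73810) + 3·e^(−3.80159) = 2.57288 + 0.0646931 + 0.0670057 = 2.70458.
P₁ = g₁ e^(−E₁/kT) / Z = 0.0646931/2.70458 = 0.02392.

0.02392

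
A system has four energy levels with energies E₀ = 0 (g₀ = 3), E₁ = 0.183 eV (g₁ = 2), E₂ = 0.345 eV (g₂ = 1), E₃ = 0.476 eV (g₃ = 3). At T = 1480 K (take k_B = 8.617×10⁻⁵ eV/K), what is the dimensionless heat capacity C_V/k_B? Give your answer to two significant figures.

k_BT = 8.617×10⁻⁵ × 1480 K = 0.1275 eV.
Eᵢ/kT = 0, 1.435, 2.706, 3.733.
Z = Σ gᵢe^(−Eᵢ/kT) = 3·e^(−0) + 2·e^(−1.435) + 1·e^(−2.706) + 3·e^(−3.733) = 3.000 + 0.4762 + 0.06680 + 0.07176 = 3.615.
⟨E⟩ = 0.03993 eV, ⟨E²⟩ = 0.01111 eV².
C_V/k_B = (⟨E²⟩ − ⟨E⟩²)/(kT)² = (0.01111 − 0.001594)/0.01626 = 0.59.

0.59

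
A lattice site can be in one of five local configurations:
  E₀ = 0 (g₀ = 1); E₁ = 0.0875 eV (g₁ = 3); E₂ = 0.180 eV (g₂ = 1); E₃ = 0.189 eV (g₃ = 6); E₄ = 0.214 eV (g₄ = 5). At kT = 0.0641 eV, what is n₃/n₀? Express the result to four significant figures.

n₃/n₀ = (g₃/g₀) exp[−(E₃−E₀)/kT] = (6/1) × exp(−(0.189 eV)/(0.0641 eV)) = (6/1) × exp(-2.94852) = 0.3145.

0.3145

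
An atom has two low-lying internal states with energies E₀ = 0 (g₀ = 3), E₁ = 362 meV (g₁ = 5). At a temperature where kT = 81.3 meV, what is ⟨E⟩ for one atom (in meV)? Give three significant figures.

Eᵢ/kT = 0, 4.4526.
Z = Σ gᵢe^(−Eᵢ/kT) = 3·e^(−0) + 5·e^(−4.4526) = 3.0000 + 0.058241 = 3.0582.
⟨E⟩ = Σ Eᵢ gᵢe^(−Eᵢ/kT) / Z = (0·3.0000 + 362·0.058241) / 3.0582 = 6.89 meV.

6.89 meV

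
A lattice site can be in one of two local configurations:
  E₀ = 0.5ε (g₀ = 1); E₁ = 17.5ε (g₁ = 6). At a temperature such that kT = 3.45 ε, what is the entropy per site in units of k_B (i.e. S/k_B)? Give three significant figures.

0.248

Eᵢ/kT = 0.14493, 5.0725.
Z = Σ gᵢe^(−Eᵢ/kT) = 1·e^(−0.14493) + 6·e^(−5.0725) = 0.86508 + 0.037600 = 0.90268.
⟨E⟩ = Σ EᵢPᵢ = 1.2081 ε.
S/k_B = ln Z + ⟨E⟩/kT = ln(0.90268) + 1.2081/3.45 = -0.10239 + 0.35017 = 0.248.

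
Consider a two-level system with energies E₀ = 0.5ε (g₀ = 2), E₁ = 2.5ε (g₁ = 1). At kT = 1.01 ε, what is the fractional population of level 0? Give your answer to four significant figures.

Eᵢ/kT = 0.495050, 2.47525.
Z = Σ gᵢe^(−Eᵢ/kT) = 2·e^(−0.495050) + 1·e^(−2.47525) = 1.21908 + 0.0841420 = 1.30322.
P₀ = g₀ e^(−E₀/kT) / Z = 1.21908/1.30322 = 0.9354.

0.9354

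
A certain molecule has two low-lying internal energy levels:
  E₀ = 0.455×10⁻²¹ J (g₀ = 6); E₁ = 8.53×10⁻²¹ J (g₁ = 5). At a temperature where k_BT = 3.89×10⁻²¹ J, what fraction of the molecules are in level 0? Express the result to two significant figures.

0.91

Eᵢ/kT = 0.1170, 2.193.
Z = Σ gᵢe^(−Eᵢ/kT) = 6·e^(−0.1170) + 5·e^(−2.193) = 5.338 + 0.5579 = 5.896.
P₀ = g₀ e^(−E₀/kT) / Z = 5.338/5.896 = 0.91.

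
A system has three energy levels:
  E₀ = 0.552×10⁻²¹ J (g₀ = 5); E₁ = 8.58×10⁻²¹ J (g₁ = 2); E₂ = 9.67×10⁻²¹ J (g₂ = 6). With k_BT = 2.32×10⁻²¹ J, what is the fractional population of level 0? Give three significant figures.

Eᵢ/kT = 0.23793, 3.6983, 4.1681.
Z = Σ gᵢe^(−Eᵢ/kT) = 5·e^(−0.23793) + 2·e^(−3.6983) + 6·e^(−4.1681) = 3.9413 + 0.049531 + 0.092890 = 4.0837.
P₀ = g₀ e^(−E₀/kT) / Z = 3.9413/4.0837 = 0.965.

0.965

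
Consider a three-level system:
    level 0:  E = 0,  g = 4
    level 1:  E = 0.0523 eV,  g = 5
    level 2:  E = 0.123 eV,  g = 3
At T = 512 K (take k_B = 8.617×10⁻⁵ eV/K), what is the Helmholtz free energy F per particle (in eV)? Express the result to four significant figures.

-0.07689 eV

k_BT = 8.617×10⁻⁵ × 512 K = 0.0441190 eV.
Eᵢ/kT = 0, 1.18543, 2.78791.
Z = Σ gᵢe^(−Eᵢ/kT) = 4·e^(−0) + 5·e^(−1.18543) + 3·e^(−2.78791) = 4.00000 + 1.52807 + 0.184649 = 5.71272.
F = −kT ln Z = −0.0441190 × ln(5.71272) = −0.0441190 × 1.74270 = -0.07689 eV.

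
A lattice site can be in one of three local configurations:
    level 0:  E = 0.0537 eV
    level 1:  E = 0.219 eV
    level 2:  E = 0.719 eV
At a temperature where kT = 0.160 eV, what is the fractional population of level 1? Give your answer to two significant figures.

0.26

Eᵢ/kT = 0.3356, 1.369, 4.494.
Z = Σ e^(−Eᵢ/kT) = e^(−0.3356) + e^(−1.369) + e^(−4.494) = 0.7149 + 0.2544 + 0.01118 = 0.9805.
P₁ = e^(−E₁/kT) / Z = 0.2544/0.9805 = 0.26.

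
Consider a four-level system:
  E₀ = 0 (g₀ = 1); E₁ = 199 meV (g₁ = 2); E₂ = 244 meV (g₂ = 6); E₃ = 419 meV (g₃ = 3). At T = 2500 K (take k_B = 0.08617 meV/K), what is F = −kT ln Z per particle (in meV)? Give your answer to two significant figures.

k_BT = 0.08617 × 2500 K = 215.4 meV.
Eᵢ/kT = 0, 0.9239, 1.133, 1.945.
Z = Σ gᵢe^(−Eᵢ/kT) = 1·e^(−0) + 2·e^(−0.9239) + 6·e^(−1.133) + 3·e^(−1.945) = 1.000 + 0.7939 + 1.932 + 0.4290 = 4.155.
F = −kT ln Z = −215.4 × ln(4.155) = −215.4 × 1.424 = -310 meV.

-310 meV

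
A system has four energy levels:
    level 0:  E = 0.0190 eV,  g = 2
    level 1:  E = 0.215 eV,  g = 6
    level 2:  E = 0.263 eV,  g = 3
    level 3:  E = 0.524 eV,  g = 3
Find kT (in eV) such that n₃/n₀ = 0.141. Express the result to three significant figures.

0.214 eV

n₃/n₀ = (g₃/g₀) exp[−(E₃−E₀)/kT] = 0.141.
⇒ (E₃−E₀)/kT = ln((3/2)/0.141) = ln(10.638) = 2.3644.
kT = 0.5050 eV / 2.3644 = 0.214 eV.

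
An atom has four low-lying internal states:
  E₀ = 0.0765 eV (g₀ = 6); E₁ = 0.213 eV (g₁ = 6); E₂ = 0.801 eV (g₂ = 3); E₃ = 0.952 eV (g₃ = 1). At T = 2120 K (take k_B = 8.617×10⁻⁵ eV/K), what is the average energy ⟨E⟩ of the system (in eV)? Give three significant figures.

k_BT = 8.617×10⁻⁵ × 2120 K = 0.18268 eV.
Eᵢ/kT = 0.41877, 1.1660, 4.3847, 5.2113.
Z = Σ gᵢe^(−Eᵢ/kT) = 6·e^(−0.41877) + 6·e^(−1.1660) + 3·e^(−4.3847) + 1·e^(−5.2113) = 3.9471 + 1.8697 + 0.037400 + 0.0054546 = 5.8597.
⟨E⟩ = Σ Eᵢ gᵢe^(−Eᵢ/kT) / Z = (0.0765·3.9471 + 0.213·1.8697 + 0.801·0.037400 + 0.952·0.0054546) / 5.8597 = 0.125 eV.

0.125 eV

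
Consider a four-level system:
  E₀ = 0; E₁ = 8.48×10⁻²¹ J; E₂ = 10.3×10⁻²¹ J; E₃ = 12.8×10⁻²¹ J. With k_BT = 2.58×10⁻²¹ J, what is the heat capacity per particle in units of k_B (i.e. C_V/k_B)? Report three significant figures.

Eᵢ/kT = 0, 3.2868, 3.9922, 4.9612.
Z = Σ e^(−Eᵢ/kT) = e^(−0) + e^(−3.2868) + e^(−3.9922) + e^(−4.9612) = 1.0000 + 0.037373 + 0.018459 + 0.0070045 = 1.0628.
⟨E⟩ = 0.56145, ⟨E²⟩ = 5.4511.
C_V/k_B = (⟨E²⟩ − ⟨E⟩²)/(kT)² = (5.4511 − 0.31523)/6.6564 = 0.772.

0.772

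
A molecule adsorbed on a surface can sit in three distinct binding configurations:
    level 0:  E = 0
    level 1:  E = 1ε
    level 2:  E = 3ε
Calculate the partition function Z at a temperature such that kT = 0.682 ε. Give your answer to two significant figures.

Z = 1.2

Eᵢ/kT = 0, 1.466, 4.399.
Z = Σ e^(−Eᵢ/kT) = e^(−0) + e^(−1.466) + e^(−4.399) = 1.000 + 0.2308 + 0.01229 = 1.243.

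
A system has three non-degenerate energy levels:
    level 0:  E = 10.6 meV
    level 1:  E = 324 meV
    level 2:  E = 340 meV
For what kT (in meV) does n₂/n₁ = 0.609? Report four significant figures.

32.26 meV

n₂/n₁ = exp[−(E₂−E₁)/kT] = 0.609.
⇒ (E₂−E₁)/kT = ln(1/0.609) = ln(1.64204) = 0.495939.
kT = 16 meV / 0.495939 = 32.26 meV.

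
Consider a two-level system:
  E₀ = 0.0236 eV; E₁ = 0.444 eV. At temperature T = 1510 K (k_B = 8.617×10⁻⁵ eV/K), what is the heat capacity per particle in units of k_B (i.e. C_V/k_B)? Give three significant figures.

k_BT = 8.617×10⁻⁵ × 1510 K = 0.13012 eV.
Eᵢ/kT = 0.18137, 3.4122.
Z = Σ e^(−Eᵢ/kT) = e^(−0.18137) + e^(−3.4122) = 0.83413 + 0.032969 = 0.86710.
⟨E⟩ = 0.039584 eV, ⟨E²⟩ = 0.0080313 eV².
C_V/k_B = (⟨E²⟩ − ⟨E⟩²)/(kT)² = (0.0080313 − 0.0015669)/0.016931 = 0.382.

0.382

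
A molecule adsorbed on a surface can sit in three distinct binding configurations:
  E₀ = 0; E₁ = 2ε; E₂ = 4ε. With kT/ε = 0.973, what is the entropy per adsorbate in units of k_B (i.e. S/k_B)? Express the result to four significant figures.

0.4237

Eᵢ/kT = 0, 2.05550, 4.11100.
Z = Σ e^(−Eᵢ/kT) = e^(−0) + e^(−2.05550) + e^(−4.11100) = 1.00000 + 0.128029 + 0.0163914 = 1.14442.
⟨E⟩ = Σ EᵢPᵢ = 0.281036 ε.
S/k_B = ln Z + ⟨E⟩/kT = ln(1.14442) + 0.281036/0.973 = 0.134898 + 0.288835 = 0.4237.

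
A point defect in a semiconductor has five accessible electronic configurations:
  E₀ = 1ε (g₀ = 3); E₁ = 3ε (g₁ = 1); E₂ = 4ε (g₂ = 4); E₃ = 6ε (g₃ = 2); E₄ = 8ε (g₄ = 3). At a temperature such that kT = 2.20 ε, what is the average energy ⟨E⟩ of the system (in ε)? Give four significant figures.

2.214 ε

Eᵢ/kT = 0.454545, 1.36364, 1.81818, 2.72727, 3.63636.
Z = Σ gᵢe^(−Eᵢ/kT) = 3·e^(−0.454545) + 1·e^(−1.36364) + 4·e^(−1.81818) + 2·e^(−2.72727) + 3·e^(−3.63636) = 1.90421 + 0.255728 + 0.649284 + 0.130795 + 0.0790442 = 3.01906.
⟨E⟩ = Σ Eᵢ gᵢe^(−Eᵢ/kT) / Z = (1·1.90421 + 3·0.255728 + 4·0.649284 + 6·0.130795 + 8·0.0790442) / 3.01906 = 2.214 ε.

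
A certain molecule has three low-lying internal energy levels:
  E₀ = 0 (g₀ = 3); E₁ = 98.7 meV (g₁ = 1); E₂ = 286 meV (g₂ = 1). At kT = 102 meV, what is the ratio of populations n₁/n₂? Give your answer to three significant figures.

n₁/n₂ = (g₁/g₂) exp[−(E₁−E₂)/kT] = (1/1) × exp(−(-187.3 meV)/(102 meV)) = (1/1) × exp(1.8363) = 6.27.

6.27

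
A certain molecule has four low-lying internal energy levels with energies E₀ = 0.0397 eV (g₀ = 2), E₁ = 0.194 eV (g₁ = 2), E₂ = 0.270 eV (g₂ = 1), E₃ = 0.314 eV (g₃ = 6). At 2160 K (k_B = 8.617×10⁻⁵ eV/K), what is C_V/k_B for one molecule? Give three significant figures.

0.419

k_BT = 8.617×10⁻⁵ × 2160 K = 0.18613 eV.
Eᵢ/kT = 0.21329, 1.0423, 1.4506, 1.6870.
Z = Σ gᵢe^(−Eᵢ/kT) = 2·e^(−0.21329) + 2·e^(−1.0423) + 1·e^(−1.4506) + 6·e^(−1.6870) = 1.6158 + 0.70529 + 0.23443 + 1.1104 = 3.6659.
⟨E⟩ = 0.16720 eV, ⟨E²⟩ = 0.042462 eV².
C_V/k_B = (⟨E²⟩ − ⟨E⟩²)/(kT)² = (0.042462 − 0.027956)/0.034644 = 0.419.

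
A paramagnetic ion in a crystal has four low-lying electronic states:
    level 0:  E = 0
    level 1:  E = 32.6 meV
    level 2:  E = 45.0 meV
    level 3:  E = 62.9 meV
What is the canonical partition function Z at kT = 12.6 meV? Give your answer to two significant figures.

Eᵢ/kT = 0, 2.587, 3.571, 4.992.
Z = Σ e^(−Eᵢ/kT) = e^(−0) + e^(−2.587) + e^(−3.571) + e^(−4.992) = 1.000 + 0.07525 + 0.02813 + 0.006792 = 1.110.

Z = 1.1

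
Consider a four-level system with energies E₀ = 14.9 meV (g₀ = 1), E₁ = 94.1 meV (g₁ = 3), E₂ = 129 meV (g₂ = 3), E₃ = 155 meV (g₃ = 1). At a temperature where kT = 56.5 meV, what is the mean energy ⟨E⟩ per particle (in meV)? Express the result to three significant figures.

67.0 meV

Eᵢ/kT = 0.26372, 1.6655, 2.2832, 2.7434.
Z = Σ gᵢe^(−Eᵢ/kT) = 1·e^(−0.26372) + 3·e^(−1.6655) + 3·e^(−2.2832) + 1·e^(−2.7434) = 0.76819 + 0.56729 + 0.30587 + 0.064351 = 1.7057.
⟨E⟩ = Σ Eᵢ gᵢe^(−Eᵢ/kT) / Z = (14.9·0.76819 + 94.1·0.56729 + 129·0.30587 + 155·0.064351) / 1.7057 = 67.0 meV.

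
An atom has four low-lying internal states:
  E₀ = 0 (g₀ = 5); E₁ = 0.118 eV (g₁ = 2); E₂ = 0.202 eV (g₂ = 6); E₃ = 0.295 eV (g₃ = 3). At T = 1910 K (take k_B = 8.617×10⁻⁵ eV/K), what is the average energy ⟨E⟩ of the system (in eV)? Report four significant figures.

0.07503 eV

k_BT = 8.617×10⁻⁵ × 1910 K = 0.164585 eV.
Eᵢ/kT = 0, 0.716955, 1.22733, 1.79239.
Z = Σ gᵢe^(−Eᵢ/kT) = 5·e^(−0) + 2·e^(−0.716955) + 6·e^(−1.22733) + 3·e^(−1.79239) = 5.00000 + 0.976473 + 1.75844 + 0.499685 = 8.23460.
⟨E⟩ = Σ Eᵢ gᵢe^(−Eᵢ/kT) / Z = (0·5.00000 + 0.118·0.976473 + 0.202·1.75844 + 0.295·0.499685) / 8.23460 = 0.07503 eV.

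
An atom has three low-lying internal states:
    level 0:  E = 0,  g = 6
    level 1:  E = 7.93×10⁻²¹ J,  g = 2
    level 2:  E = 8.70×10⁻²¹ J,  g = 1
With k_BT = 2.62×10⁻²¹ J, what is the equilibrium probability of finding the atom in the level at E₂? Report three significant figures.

Eᵢ/kT = 0, 3.0267, 3.3206.
Z = Σ gᵢe^(−Eᵢ/kT) = 6·e^(−0) + 2·e^(−3.0267) + 1·e^(−3.3206) = 6.0000 + 0.096951 + 0.036131 = 6.1331.
P₂ = g₂ e^(−E₂/kT) / Z = 0.036131/6.1331 = 0.00589.

0.00589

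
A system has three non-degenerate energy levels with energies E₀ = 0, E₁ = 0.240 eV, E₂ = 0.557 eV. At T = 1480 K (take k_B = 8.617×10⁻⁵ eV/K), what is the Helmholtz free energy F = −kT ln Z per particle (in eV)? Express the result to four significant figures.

k_BT = 8.617×10⁻⁵ × 1480 K = 0.127532 eV.
Eᵢ/kT = 0, 1.88188, 4.36753.
Z = Σ e^(−Eᵢ/kT) = e^(−0) + e^(−1.88188) + e^(−4.36753) = 1.00000 + 0.152304 + 0.0126825 = 1.16499.
F = −kT ln Z = −0.127532 × ln(1.16499) = −0.127532 × 0.152713 = -0.01948 eV.

-0.01948 eV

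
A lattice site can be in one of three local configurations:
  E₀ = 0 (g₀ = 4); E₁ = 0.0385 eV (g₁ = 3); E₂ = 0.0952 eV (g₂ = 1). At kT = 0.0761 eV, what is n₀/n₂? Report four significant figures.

n₀/n₂ = (g₀/g₂) exp[−(E₀−E₂)/kT] = (4/1) × exp(−(-0.0952 eV)/(0.0761 eV)) = (4/1) × exp(1.25099) = 13.98.

13.98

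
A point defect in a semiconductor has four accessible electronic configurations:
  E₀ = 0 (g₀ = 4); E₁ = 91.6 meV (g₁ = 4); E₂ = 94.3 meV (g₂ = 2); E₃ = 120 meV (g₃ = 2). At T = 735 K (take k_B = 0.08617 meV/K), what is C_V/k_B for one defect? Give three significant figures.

k_BT = 0.08617 × 735 K = 63.335 meV.
Eᵢ/kT = 0, 1.4463, 1.4889, 1.8947.
Z = Σ gᵢe^(−Eᵢ/kT) = 4·e^(−0) + 4·e^(−1.4463) + 2·e^(−1.4889) + 2·e^(−1.8947) = 4.0000 + 0.94176 + 0.45124 + 0.30073 = 5.6937.
⟨E⟩ = 28.963 meV, ⟨E²⟩ = 2853.2 meV².
C_V/k_B = (⟨E²⟩ − ⟨E⟩²)/(kT)² = (2853.2 − 838.86)/4011.3 = 0.502.

0.502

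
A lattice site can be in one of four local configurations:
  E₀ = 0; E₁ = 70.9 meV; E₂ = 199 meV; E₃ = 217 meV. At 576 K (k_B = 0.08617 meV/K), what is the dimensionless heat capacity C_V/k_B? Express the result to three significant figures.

0.667

k_BT = 0.08617 × 576 K = 49.634 meV.
Eᵢ/kT = 0, 1.4285, 4.0093, 4.3720.
Z = Σ e^(−Eᵢ/kT) = e^(−0) + e^(−1.4285) + e^(−4.0093) + e^(−4.3720) = 1.0000 + 0.23967 + 0.018146 + 0.012626 = 1.2704.
⟨E⟩ = 18.375 meV, ⟨E²⟩ = 1982.0 meV².
C_V/k_B = (⟨E²⟩ − ⟨E⟩²)/(kT)² = (1982.0 − 337.64)/2463.5 = 0.667.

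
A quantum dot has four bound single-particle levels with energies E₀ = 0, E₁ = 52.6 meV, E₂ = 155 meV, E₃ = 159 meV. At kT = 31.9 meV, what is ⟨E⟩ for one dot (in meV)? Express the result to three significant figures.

Eᵢ/kT = 0, 1.6489, 4.8589, 4.9843.
Z = Σ e^(−Eᵢ/kT) = e^(−0) + e^(−1.6489) + e^(−4.8589) + e^(−4.9843) = 1.0000 + 0.19226 + 0.0077590 + 0.0068446 = 1.2069.
⟨E⟩ = Σ Eᵢ e^(−Eᵢ/kT) / Z = (0·1.0000 + 52.6·0.19226 + 155·0.0077590 + 159·0.0068446) / 1.2069 = 10.3 meV.

10.3 meV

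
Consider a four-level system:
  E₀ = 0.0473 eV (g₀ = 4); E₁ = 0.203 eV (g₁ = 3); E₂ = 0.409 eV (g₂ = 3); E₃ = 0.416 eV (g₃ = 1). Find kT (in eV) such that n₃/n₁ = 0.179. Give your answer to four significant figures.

n₃/n₁ = (g₃/g₁) exp[−(E₃−E₁)/kT] = 0.179.
⇒ (E₃−E₁)/kT = ln((1/3)/0.179) = ln(1.86220) = 0.621759.
kT = 0.213 eV / 0.621759 = 0.3426 eV.

0.3426 eV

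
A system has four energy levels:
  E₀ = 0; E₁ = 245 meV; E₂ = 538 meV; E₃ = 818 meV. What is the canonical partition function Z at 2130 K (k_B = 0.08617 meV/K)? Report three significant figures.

Z = 1.33

k_BT = 0.08617 × 2130 K = 183.54 meV.
Eᵢ/kT = 0, 1.3349, 2.9312, 4.4568.
Z = Σ e^(−Eᵢ/kT) = e^(−0) + e^(−1.3349) + e^(−2.9312) + e^(−4.4568) = 1.0000 + 0.26318 + 0.053333 + 0.011599 = 1.3281.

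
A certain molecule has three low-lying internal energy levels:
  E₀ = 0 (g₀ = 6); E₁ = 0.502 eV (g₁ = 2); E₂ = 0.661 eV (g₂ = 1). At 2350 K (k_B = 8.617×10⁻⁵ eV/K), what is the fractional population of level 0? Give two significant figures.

k_BT = 8.617×10⁻⁵ × 2350 K = 0.2025 eV.
Eᵢ/kT = 0, 2.479, 3.264.
Z = Σ gᵢe^(−Eᵢ/kT) = 6·e^(−0) + 2·e^(−2.479) + 1·e^(−3.264) = 6.000 + 0.1677 + 0.03824 = 6.206.
P₀ = g₀ e^(−E₀/kT) / Z = 6.000/6.206 = 0.97.

0.97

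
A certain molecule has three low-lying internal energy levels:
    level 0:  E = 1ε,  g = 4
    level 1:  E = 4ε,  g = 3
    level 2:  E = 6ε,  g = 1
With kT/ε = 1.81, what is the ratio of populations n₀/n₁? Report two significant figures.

7.0

n₀/n₁ = (g₀/g₁) exp[−(E₀−E₁)/kT] = (4/3) × exp(−(-3ε)/(1.81ε)) = (4/3) × exp(1.657) = 7.0.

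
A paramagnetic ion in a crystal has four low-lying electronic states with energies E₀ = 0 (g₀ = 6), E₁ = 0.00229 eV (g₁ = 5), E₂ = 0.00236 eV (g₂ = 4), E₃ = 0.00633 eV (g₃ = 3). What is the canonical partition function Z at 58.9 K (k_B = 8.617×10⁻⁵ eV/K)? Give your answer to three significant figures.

Z = 12.6

k_BT = 8.617×10⁻⁵ × 58.9 K = 0.0050754 eV.
Eᵢ/kT = 0, 0.45120, 0.46499, 1.2472.
Z = Σ gᵢe^(−Eᵢ/kT) = 6·e^(−0) + 5·e^(−0.45120) + 4·e^(−0.46499) + 3·e^(−1.2472) = 6.0000 + 3.1843 + 2.5126 + 0.86192 = 12.559.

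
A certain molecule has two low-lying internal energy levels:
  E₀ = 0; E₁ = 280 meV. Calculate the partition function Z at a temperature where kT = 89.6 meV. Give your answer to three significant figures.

Eᵢ/kT = 0, 3.1250.
Z = Σ e^(−Eᵢ/kT) = e^(−0) + e^(−3.1250) = 1.0000 + 0.043937 = 1.0439.

Z = 1.04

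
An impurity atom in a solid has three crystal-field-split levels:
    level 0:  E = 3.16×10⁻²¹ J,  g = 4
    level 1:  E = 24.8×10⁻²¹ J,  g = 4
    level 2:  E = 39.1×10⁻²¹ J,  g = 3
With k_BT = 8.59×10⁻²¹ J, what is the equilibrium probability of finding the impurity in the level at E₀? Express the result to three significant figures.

0.916

Eᵢ/kT = 0.36787, 2.8871, 4.5518.
Z = Σ gᵢe^(−Eᵢ/kT) = 4·e^(−0.36787) + 4·e^(−2.8871) + 3·e^(−4.5518) = 2.7688 + 0.22295 + 0.031645 = 3.0234.
P₀ = g₀ e^(−E₀/kT) / Z = 2.7688/3.0234 = 0.916.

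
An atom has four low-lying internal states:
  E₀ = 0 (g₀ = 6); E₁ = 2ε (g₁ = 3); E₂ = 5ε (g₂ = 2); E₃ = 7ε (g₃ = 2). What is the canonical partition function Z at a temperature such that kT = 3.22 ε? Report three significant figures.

Z = 8.26

Eᵢ/kT = 0, 0.62112, 1.5528, 2.1739.
Z = Σ gᵢe^(−Eᵢ/kT) = 6·e^(−0) + 3·e^(−0.62112) + 2·e^(−1.5528) + 2·e^(−2.1739) = 6.0000 + 1.6120 + 0.42331 + 0.22747 = 8.2628.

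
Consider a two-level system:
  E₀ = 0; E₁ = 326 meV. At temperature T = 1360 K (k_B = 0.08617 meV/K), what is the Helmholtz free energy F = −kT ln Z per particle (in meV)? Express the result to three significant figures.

-7.04 meV

k_BT = 0.08617 × 1360 K = 117.19 meV.
Eᵢ/kT = 0, 2.7818.
Z = Σ e^(−Eᵢ/kT) = e^(−0) + e^(−2.7818) = 1.0000 + 0.061927 = 1.0619.
F = −kT ln Z = −117.19 × ln(1.0619) = −117.19 × 0.060060 = -7.04 meV.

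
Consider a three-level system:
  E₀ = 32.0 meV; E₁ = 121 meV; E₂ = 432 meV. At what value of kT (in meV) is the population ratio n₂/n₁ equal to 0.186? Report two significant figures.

180 meV

n₂/n₁ = exp[−(E₂−E₁)/kT] = 0.186.
⇒ (E₂−E₁)/kT = ln(1/0.186) = ln(5.376) = 1.682.
kT = 311 meV / 1.682 = 180 meV.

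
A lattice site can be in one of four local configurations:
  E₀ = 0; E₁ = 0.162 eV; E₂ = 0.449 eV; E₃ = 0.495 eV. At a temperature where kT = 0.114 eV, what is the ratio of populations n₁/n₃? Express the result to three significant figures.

n₁/n₃ = exp[−(E₁−E₃)/kT] = exp(−(-0.333 eV)/(0.114 eV)) = exp(2.9211) = 18.6.

18.6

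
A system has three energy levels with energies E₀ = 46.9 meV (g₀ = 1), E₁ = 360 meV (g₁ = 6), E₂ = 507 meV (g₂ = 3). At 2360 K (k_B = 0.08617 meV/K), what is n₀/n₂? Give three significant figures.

3.20

k_BT = 0.08617 × 2360 K = 203.36 meV.
n₀/n₂ = (g₀/g₂) exp[−(E₀−E₂)/kT] = (1/3) × exp(−(-460.1 meV)/(203.36 meV)) = (1/3) × exp(2.2625) = 3.20.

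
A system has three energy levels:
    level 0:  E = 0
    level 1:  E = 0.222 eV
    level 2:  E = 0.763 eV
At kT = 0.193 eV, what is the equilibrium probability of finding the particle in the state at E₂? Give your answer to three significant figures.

0.0144

Eᵢ/kT = 0, 1.1503, 3.9534.
Z = Σ e^(−Eᵢ/kT) = e^(−0) + e^(−1.1503) + e^(−3.9534) = 1.0000 + 0.31654 + 0.019189 = 1.3357.
P₂ = e^(−E₂/kT) / Z = 0.019189/1.3357 = 0.0144.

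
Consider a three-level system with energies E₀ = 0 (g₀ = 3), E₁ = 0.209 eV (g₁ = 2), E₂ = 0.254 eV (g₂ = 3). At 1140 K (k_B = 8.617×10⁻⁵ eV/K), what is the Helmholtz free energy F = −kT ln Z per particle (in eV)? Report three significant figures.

-0.122 eV

k_BT = 8.617×10⁻⁵ × 1140 K = 0.098234 eV.
Eᵢ/kT = 0, 2.1276, 2.5857.
Z = Σ gᵢe^(−Eᵢ/kT) = 3·e^(−0) + 2·e^(−2.1276) + 3·e^(−2.5857) = 3.0000 + 0.23825 + 0.22603 = 3.4643.
F = −kT ln Z = −0.098234 × ln(3.4643) = −0.098234 × 1.2425 = -0.122 eV.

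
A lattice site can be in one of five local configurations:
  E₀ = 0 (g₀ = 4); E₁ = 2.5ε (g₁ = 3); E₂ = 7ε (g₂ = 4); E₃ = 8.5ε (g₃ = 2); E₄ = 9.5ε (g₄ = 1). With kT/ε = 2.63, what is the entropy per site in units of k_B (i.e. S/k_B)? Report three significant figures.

2.11

Eᵢ/kT = 0, 0.95057, 2.6616, 3.2319, 3.6122.
Z = Σ gᵢe^(−Eᵢ/kT) = 4·e^(−0) + 3·e^(−0.95057) + 4·e^(−2.6616) + 2·e^(−3.2319) + 1·e^(−3.6122) = 4.0000 + 1.1596 + 0.27935 + 0.078965 + 0.026992 = 5.5449.
⟨E⟩ = Σ EᵢPᵢ = 1.0428 ε.
S/k_B = ln Z + ⟨E⟩/kT = ln(5.5449) + 1.0428/2.63 = 1.7129 + 0.39650 = 2.11.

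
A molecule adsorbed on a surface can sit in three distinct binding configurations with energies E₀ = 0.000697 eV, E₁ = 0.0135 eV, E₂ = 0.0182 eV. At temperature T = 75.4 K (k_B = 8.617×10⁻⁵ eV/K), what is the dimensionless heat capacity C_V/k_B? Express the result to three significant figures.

k_BT = 8.617×10⁻⁵ × 75.4 K = 0.0064972 eV.
Eᵢ/kT = 0.10728, 2.0778, 2.8012.
Z = Σ e^(−Eᵢ/kT) = e^(−0.10728) + e^(−2.0778) + e^(−2.8012) = 0.89827 + 0.12521 + 0.060737 = 1.0842.
⟨E⟩ = 0.0031561 eV, ⟨E²⟩ = 0.000040006 eV².
C_V/k_B = (⟨E²⟩ − ⟨E⟩²)/(kT)² = (0.000040006 − 0.0000099610)/0.000042214 = 0.712.

0.712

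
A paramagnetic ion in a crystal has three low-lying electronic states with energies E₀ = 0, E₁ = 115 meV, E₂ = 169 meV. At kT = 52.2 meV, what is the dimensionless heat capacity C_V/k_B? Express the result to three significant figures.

0.720

Eᵢ/kT = 0, 2.2031, 3.2375.
Z = Σ e^(−Eᵢ/kT) = e^(−0) + e^(−2.2031) + e^(−3.2375) = 1.0000 + 0.11046 + 0.039262 = 1.1497.
⟨E⟩ = 16.820 meV, ⟨E²⟩ = 2246.0 meV².
C_V/k_B = (⟨E²⟩ − ⟨E⟩²)/(kT)² = (2246.0 − 282.91)/2724.8 = 0.720.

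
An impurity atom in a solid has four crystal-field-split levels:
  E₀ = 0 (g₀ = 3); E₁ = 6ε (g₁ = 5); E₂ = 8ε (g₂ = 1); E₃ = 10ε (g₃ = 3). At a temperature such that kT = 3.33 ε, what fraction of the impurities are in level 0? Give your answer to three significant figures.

Eᵢ/kT = 0, 1.8018, 2.4024, 3.0030.
Z = Σ gᵢe^(−Eᵢ/kT) = 3·e^(−0) + 5·e^(−1.8018) + 1·e^(−2.4024) + 3·e^(−3.0030) = 3.0000 + 0.82501 + 0.090500 + 0.14891 = 4.0644.
P₀ = g₀ e^(−E₀/kT) / Z = 3.0000/4.0644 = 0.738.

0.738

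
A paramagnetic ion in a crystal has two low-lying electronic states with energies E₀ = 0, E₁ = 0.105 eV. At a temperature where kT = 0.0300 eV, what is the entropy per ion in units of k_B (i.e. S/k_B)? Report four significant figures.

0.1323

Eᵢ/kT = 0, 3.50000.
Z = Σ e^(−Eᵢ/kT) = e^(−0) + e^(−3.50000) = 1.00000 + 0.0301974 = 1.03020.
⟨E⟩ = Σ EᵢPᵢ = 0.00307778 eV.
S/k_B = ln Z + ⟨E⟩/kT = ln(1.03020) + 0.00307778/0.0300 = 0.0297530 + 0.102593 = 0.1323.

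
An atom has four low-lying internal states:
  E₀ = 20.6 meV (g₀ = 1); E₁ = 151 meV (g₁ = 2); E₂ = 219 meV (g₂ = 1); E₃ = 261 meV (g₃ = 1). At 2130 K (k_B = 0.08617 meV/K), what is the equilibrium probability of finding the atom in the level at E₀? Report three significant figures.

0.386

k_BT = 0.08617 × 2130 K = 183.54 meV.
Eᵢ/kT = 0.11224, 0.82271, 1.1932, 1.4220.
Z = Σ gᵢe^(−Eᵢ/kT) = 1·e^(−0.11224) + 2·e^(−0.82271) + 1·e^(−1.1932) + 1·e^(−1.4220) = 0.89383 + 0.87848 + 0.30325 + 0.24123 = 2.3168.
P₀ = g₀ e^(−E₀/kT) / Z = 0.89383/2.3168 = 0.386.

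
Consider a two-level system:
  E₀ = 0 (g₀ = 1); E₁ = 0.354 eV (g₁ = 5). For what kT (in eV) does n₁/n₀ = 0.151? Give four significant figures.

n₁/n₀ = (g₁/g₀) exp[−(E₁−E₀)/kT] = 0.151.
⇒ (E₁−E₀)/kT = ln((5/1)/0.151) = ln(33.1126) = 3.49991.
kT = 0.354 eV / 3.49991 = 0.1011 eV.

0.1011 eV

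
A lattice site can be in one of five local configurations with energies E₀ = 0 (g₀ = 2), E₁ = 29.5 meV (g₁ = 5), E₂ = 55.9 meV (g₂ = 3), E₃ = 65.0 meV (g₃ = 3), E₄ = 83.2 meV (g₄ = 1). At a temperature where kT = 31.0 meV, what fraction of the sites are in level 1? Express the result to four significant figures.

0.3971

Eᵢ/kT = 0, 0.951613, 1.80323, 2.09677, 2.68387.
Z = Σ gᵢe^(−Eᵢ/kT) = 2·e^(−0) + 5·e^(−0.951613) + 3·e^(−1.80323) + 3·e^(−2.09677) + 1·e^(−2.68387) = 2.00000 + 1.93059 + 0.494298 + 0.368558 + 0.0682983 = 4.86174.
P₁ = g₁ e^(−E₁/kT) / Z = 1.93059/4.86174 = 0.3971.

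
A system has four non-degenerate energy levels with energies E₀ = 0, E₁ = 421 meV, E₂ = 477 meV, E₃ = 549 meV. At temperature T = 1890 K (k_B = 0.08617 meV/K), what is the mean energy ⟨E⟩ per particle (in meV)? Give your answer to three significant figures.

k_BT = 0.08617 × 1890 K = 162.86 meV.
Eᵢ/kT = 0, 2.5850, 2.9289, 3.3710.
Z = Σ e^(−Eᵢ/kT) = e^(−0) + e^(−2.5850) + e^(−2.9289) + e^(−3.3710) = 1.0000 + 0.075396 + 0.053456 + 0.034355 = 1.1632.
⟨E⟩ = Σ Eᵢ e^(−Eᵢ/kT) / Z = (0·1.0000 + 421·0.075396 + 477·0.053456 + 549·0.034355) / 1.1632 = 65.4 meV.

65.4 meV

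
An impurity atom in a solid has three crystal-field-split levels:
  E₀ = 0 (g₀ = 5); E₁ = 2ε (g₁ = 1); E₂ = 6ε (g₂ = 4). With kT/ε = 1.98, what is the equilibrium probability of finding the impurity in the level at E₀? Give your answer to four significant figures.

0.8997

Eᵢ/kT = 0, 1.01010, 3.03030.
Z = Σ gᵢe^(−Eᵢ/kT) = 5·e^(−0) + 1·e^(−1.01010) + 4·e^(−3.03030) = 5.00000 + 0.364183 + 0.193205 = 5.55739.
P₀ = g₀ e^(−E₀/kT) / Z = 5.00000/5.55739 = 0.8997.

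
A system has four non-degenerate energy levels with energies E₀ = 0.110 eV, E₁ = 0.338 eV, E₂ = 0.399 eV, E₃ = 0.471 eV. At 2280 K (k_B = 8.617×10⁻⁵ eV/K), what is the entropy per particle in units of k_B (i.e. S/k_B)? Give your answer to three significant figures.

k_BT = 8.617×10⁻⁵ × 2280 K = 0.19647 eV.
Eᵢ/kT = 0.55988, 1.7204, 2.0308, 2.3973.
Z = Σ e^(−Eᵢ/kT) = e^(−0.55988) + e^(−1.7204) + e^(−2.0308) + e^(−2.3973) = 0.57128 + 0.17899 + 0.13123 + 0.090963 = 0.97246.
⟨E⟩ = Σ EᵢPᵢ = 0.22473 eV.
S/k_B = ln Z + ⟨E⟩/kT = ln(0.97246) + 0.22473/0.19647 = -0.027926 + 1.1438 = 1.12.

1.12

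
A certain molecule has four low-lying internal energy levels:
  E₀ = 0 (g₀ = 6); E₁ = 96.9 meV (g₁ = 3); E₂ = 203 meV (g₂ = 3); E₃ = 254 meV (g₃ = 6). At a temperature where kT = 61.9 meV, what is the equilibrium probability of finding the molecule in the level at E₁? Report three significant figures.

Eᵢ/kT = 0, 1.5654, 3.2795, 4.1034.
Z = Σ gᵢe^(−Eᵢ/kT) = 6·e^(−0) + 3·e^(−1.5654) + 3·e^(−3.2795) + 6·e^(−4.1034) = 6.0000 + 0.62701 + 0.11294 + 0.099099 = 6.8390.
P₁ = g₁ e^(−E₁/kT) / Z = 0.62701/6.8390 = 0.0917.

0.0917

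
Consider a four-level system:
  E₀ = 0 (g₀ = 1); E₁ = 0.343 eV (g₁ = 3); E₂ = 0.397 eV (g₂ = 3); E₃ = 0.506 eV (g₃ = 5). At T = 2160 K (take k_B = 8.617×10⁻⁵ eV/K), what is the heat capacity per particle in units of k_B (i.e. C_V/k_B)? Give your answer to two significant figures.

k_BT = 8.617×10⁻⁵ × 2160 K = 0.1861 eV.
Eᵢ/kT = 0, 1.843, 2.133, 2.719.
Z = Σ gᵢe^(−Eᵢ/kT) = 1·e^(−0) + 3·e^(−1.843) + 3·e^(−2.133) + 5·e^(−2.719) = 1.000 + 0.4750 + 0.3554 + 0.3297 = 2.160.
⟨E⟩ = 0.2180 eV, ⟨E²⟩ = 0.09089 eV².
C_V/k_B = (⟨E²⟩ − ⟨E⟩²)/(kT)² = (0.09089 − 0.04752)/0.03463 = 1.3.

1.3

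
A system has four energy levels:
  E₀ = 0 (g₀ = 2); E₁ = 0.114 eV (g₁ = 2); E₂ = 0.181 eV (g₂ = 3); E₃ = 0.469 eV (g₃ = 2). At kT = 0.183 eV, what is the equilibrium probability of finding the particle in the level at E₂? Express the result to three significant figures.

0.257

Eᵢ/kT = 0, 0.62295, 0.98907, 2.5628.
Z = Σ gᵢe^(−Eᵢ/kT) = 2·e^(−0) + 2·e^(−0.62295) + 3·e^(−0.98907) + 2·e^(−2.5628) = 2.0000 + 1.0727 + 1.1158 + 0.15418 = 4.3427.
P₂ = g₂ e^(−E₂/kT) / Z = 1.1158/4.3427 = 0.257.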